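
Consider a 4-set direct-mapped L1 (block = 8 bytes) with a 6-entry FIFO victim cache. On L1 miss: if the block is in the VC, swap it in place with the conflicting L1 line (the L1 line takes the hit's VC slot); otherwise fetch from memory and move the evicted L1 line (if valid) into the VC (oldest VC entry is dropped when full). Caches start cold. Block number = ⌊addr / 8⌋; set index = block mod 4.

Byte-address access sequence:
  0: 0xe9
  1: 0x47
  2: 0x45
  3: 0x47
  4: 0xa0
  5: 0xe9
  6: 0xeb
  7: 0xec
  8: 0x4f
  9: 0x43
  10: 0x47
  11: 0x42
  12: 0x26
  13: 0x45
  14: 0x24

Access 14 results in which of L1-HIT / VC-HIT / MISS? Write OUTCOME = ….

OUTCOME = VC-HIT

0: 0xe9 (blk 29, set 1) → MISS  vc=[]
1: 0x47 (blk 8, set 0) → MISS  vc=[]
2: 0x45 (blk 8, set 0) → L1-HIT  vc=[]
3: 0x47 (blk 8, set 0) → L1-HIT  vc=[]
4: 0xa0 (blk 20, set 0) → MISS  vc=[8]
5: 0xe9 (blk 29, set 1) → L1-HIT  vc=[8]
6: 0xeb (blk 29, set 1) → L1-HIT  vc=[8]
7: 0xec (blk 29, set 1) → L1-HIT  vc=[8]
8: 0x4f (blk 9, set 1) → MISS  vc=[8, 29]
9: 0x43 (blk 8, set 0) → VC-HIT  vc=[20, 29]
10: 0x47 (blk 8, set 0) → L1-HIT  vc=[20, 29]
11: 0x42 (blk 8, set 0) → L1-HIT  vc=[20, 29]
12: 0x26 (blk 4, set 0) → MISS  vc=[20, 29, 8]
13: 0x45 (blk 8, set 0) → VC-HIT  vc=[20, 29, 4]
14: 0x24 (blk 4, set 0) → VC-HIT  vc=[20, 29, 8]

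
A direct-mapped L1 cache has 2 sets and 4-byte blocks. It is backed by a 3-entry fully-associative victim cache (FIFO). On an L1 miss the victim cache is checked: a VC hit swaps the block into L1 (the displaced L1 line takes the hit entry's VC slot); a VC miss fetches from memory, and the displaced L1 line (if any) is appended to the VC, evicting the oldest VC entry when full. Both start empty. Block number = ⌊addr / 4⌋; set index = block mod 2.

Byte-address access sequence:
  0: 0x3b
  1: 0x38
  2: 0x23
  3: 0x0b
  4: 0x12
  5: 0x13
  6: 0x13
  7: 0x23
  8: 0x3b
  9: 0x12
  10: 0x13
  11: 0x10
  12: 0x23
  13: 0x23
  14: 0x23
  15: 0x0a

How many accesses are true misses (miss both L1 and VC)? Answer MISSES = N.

MISSES = 4

0: 0x3b (blk 14, set 0) → MISS  vc=[]
1: 0x38 (blk 14, set 0) → L1-HIT  vc=[]
2: 0x23 (blk 8, set 0) → MISS  vc=[14]
3: 0xb (blk 2, set 0) → MISS  vc=[14, 8]
4: 0x12 (blk 4, set 0) → MISS  vc=[14, 8, 2]
5: 0x13 (blk 4, set 0) → L1-HIT  vc=[14, 8, 2]
6: 0x13 (blk 4, set 0) → L1-HIT  vc=[14, 8, 2]
7: 0x23 (blk 8, set 0) → VC-HIT  vc=[14, 4, 2]
8: 0x3b (blk 14, set 0) → VC-HIT  vc=[8, 4, 2]
9: 0x12 (blk 4, set 0) → VC-HIT  vc=[8, 14, 2]
10: 0x13 (blk 4, set 0) → L1-HIT  vc=[8, 14, 2]
11: 0x10 (blk 4, set 0) → L1-HIT  vc=[8, 14, 2]
12: 0x23 (blk 8, set 0) → VC-HIT  vc=[4, 14, 2]
13: 0x23 (blk 8, set 0) → L1-HIT  vc=[4, 14, 2]
14: 0x23 (blk 8, set 0) → L1-HIT  vc=[4, 14, 2]
15: 0xa (blk 2, set 0) → VC-HIT  vc=[4, 14, 8]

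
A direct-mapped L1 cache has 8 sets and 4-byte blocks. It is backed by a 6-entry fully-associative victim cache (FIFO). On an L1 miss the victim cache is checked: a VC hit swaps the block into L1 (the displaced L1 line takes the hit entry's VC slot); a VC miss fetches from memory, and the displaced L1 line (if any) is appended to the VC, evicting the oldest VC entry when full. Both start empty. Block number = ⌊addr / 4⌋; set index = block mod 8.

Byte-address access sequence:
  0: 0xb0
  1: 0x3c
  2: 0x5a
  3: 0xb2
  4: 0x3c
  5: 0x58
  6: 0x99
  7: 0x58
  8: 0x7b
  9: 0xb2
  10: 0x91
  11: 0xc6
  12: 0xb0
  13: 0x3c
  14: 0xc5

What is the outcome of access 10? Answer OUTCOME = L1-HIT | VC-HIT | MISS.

OUTCOME = MISS

0: 0xb0 (blk 44, set 4) → MISS  vc=[]
1: 0x3c (blk 15, set 7) → MISS  vc=[]
2: 0x5a (blk 22, set 6) → MISS  vc=[]
3: 0xb2 (blk 44, set 4) → L1-HIT  vc=[]
4: 0x3c (blk 15, set 7) → L1-HIT  vc=[]
5: 0x58 (blk 22, set 6) → L1-HIT  vc=[]
6: 0x99 (blk 38, set 6) → MISS  vc=[22]
7: 0x58 (blk 22, set 6) → VC-HIT  vc=[38]
8: 0x7b (blk 30, set 6) → MISS  vc=[38, 22]
9: 0xb2 (blk 44, set 4) → L1-HIT  vc=[38, 22]
10: 0x91 (blk 36, set 4) → MISS  vc=[38, 22, 44]
11: 0xc6 (blk 49, set 1) → MISS  vc=[38, 22, 44]
12: 0xb0 (blk 44, set 4) → VC-HIT  vc=[38, 22, 36]
13: 0x3c (blk 15, set 7) → L1-HIT  vc=[38, 22, 36]
14: 0xc5 (blk 49, set 1) → L1-HIT  vc=[38, 22, 36]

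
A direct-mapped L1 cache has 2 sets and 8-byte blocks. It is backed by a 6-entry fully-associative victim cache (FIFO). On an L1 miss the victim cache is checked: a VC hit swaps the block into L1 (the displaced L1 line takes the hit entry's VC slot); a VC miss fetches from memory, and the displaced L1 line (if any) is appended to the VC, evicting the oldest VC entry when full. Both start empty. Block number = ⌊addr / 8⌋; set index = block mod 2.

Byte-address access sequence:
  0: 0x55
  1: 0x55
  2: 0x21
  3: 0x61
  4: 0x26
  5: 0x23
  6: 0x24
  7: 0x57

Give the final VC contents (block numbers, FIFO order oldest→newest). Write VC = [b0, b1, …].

VC = [4, 12]

  [0] addr=0x55 blk=10 s=0: MISS | VC []
  [1] addr=0x55 blk=10 s=0: L1-HIT | VC []
  [2] addr=0x21 blk=4 s=0: MISS | VC [10]
  [3] addr=0x61 blk=12 s=0: MISS | VC [10, 4]
  [4] addr=0x26 blk=4 s=0: VC-HIT | VC [10, 12]
  [5] addr=0x23 blk=4 s=0: L1-HIT | VC [10, 12]
  [6] addr=0x24 blk=4 s=0: L1-HIT | VC [10, 12]
  [7] addr=0x57 blk=10 s=0: VC-HIT | VC [4, 12]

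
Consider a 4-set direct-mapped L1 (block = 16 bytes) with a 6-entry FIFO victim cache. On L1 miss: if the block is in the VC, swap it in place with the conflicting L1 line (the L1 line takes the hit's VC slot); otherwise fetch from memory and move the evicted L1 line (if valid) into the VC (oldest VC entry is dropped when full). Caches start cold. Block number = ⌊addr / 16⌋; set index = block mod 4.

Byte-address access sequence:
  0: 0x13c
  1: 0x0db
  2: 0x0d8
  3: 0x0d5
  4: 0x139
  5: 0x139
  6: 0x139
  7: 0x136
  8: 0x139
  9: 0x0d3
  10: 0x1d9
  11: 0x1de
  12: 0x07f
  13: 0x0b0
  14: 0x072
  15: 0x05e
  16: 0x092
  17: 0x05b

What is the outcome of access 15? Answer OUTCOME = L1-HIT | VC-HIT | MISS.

  [0] addr=0x13c blk=19 s=3: MISS | VC []
  [1] addr=0xdb blk=13 s=1: MISS | VC []
  [2] addr=0xd8 blk=13 s=1: L1-HIT | VC []
  [3] addr=0xd5 blk=13 s=1: L1-HIT | VC []
  [4] addr=0x139 blk=19 s=3: L1-HIT | VC []
  [5] addr=0x139 blk=19 s=3: L1-HIT | VC []
  [6] addr=0x139 blk=19 s=3: L1-HIT | VC []
  [7] addr=0x136 blk=19 s=3: L1-HIT | VC []
  [8] addr=0x139 blk=19 s=3: L1-HIT | VC []
  [9] addr=0xd3 blk=13 s=1: L1-HIT | VC []
  [10] addr=0x1d9 blk=29 s=1: MISS | VC [13]
  [11] addr=0x1de blk=29 s=1: L1-HIT | VC [13]
  [12] addr=0x7f blk=7 s=3: MISS | VC [13, 19]
  [13] addr=0xb0 blk=11 s=3: MISS | VC [13, 19, 7]
  [14] addr=0x72 blk=7 s=3: VC-HIT | VC [13, 19, 11]
  [15] addr=0x5e blk=5 s=1: MISS | VC [13, 19, 11, 29]
  [16] addr=0x92 blk=9 s=1: MISS | VC [13, 19, 11, 29, 5]
  [17] addr=0x5b blk=5 s=1: VC-HIT | VC [13, 19, 11, 29, 9]

OUTCOME = MISS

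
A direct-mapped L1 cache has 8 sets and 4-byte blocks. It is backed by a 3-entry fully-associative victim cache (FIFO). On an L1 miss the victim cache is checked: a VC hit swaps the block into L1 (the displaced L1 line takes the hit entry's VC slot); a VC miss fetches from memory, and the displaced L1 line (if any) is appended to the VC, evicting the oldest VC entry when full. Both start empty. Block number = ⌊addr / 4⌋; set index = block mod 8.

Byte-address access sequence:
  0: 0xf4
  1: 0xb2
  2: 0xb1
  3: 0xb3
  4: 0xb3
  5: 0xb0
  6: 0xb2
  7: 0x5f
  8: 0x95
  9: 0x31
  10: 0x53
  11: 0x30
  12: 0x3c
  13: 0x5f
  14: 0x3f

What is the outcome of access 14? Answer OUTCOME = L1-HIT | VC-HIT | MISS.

OUTCOME = VC-HIT

  [0] addr=0xf4 blk=61 s=5: MISS | VC []
  [1] addr=0xb2 blk=44 s=4: MISS | VC []
  [2] addr=0xb1 blk=44 s=4: L1-HIT | VC []
  [3] addr=0xb3 blk=44 s=4: L1-HIT | VC []
  [4] addr=0xb3 blk=44 s=4: L1-HIT | VC []
  [5] addr=0xb0 blk=44 s=4: L1-HIT | VC []
  [6] addr=0xb2 blk=44 s=4: L1-HIT | VC []
  [7] addr=0x5f blk=23 s=7: MISS | VC []
  [8] addr=0x95 blk=37 s=5: MISS | VC [61]
  [9] addr=0x31 blk=12 s=4: MISS | VC [61, 44]
  [10] addr=0x53 blk=20 s=4: MISS | VC [61, 44, 12]
  [11] addr=0x30 blk=12 s=4: VC-HIT | VC [61, 44, 20]
  [12] addr=0x3c blk=15 s=7: MISS | VC [44, 20, 23]
  [13] addr=0x5f blk=23 s=7: VC-HIT | VC [44, 20, 15]
  [14] addr=0x3f blk=15 s=7: VC-HIT | VC [44, 20, 23]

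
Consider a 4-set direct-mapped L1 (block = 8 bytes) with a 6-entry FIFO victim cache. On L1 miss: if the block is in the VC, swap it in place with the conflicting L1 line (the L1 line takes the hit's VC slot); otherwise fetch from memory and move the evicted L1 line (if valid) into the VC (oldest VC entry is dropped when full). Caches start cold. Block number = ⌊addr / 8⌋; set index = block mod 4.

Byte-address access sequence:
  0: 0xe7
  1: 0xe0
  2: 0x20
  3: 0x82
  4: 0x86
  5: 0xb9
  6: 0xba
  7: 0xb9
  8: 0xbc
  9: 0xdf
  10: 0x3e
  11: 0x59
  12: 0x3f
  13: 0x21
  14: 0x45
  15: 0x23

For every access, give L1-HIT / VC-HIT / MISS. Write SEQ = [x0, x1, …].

SEQ = [MISS, L1-HIT, MISS, MISS, L1-HIT, MISS, L1-HIT, L1-HIT, L1-HIT, MISS, MISS, MISS, VC-HIT, VC-HIT, MISS, VC-HIT]

  [0] addr=0xe7 blk=28 s=0: MISS | VC []
  [1] addr=0xe0 blk=28 s=0: L1-HIT | VC []
  [2] addr=0x20 blk=4 s=0: MISS | VC [28]
  [3] addr=0x82 blk=16 s=0: MISS | VC [28, 4]
  [4] addr=0x86 blk=16 s=0: L1-HIT | VC [28, 4]
  [5] addr=0xb9 blk=23 s=3: MISS | VC [28, 4]
  [6] addr=0xba blk=23 s=3: L1-HIT | VC [28, 4]
  [7] addr=0xb9 blk=23 s=3: L1-HIT | VC [28, 4]
  [8] addr=0xbc blk=23 s=3: L1-HIT | VC [28, 4]
  [9] addr=0xdf blk=27 s=3: MISS | VC [28, 4, 23]
  [10] addr=0x3e blk=7 s=3: MISS | VC [28, 4, 23, 27]
  [11] addr=0x59 blk=11 s=3: MISS | VC [28, 4, 23, 27, 7]
  [12] addr=0x3f blk=7 s=3: VC-HIT | VC [28, 4, 23, 27, 11]
  [13] addr=0x21 blk=4 s=0: VC-HIT | VC [28, 16, 23, 27, 11]
  [14] addr=0x45 blk=8 s=0: MISS | VC [28, 16, 23, 27, 11, 4]
  [15] addr=0x23 blk=4 s=0: VC-HIT | VC [28, 16, 23, 27, 11, 8]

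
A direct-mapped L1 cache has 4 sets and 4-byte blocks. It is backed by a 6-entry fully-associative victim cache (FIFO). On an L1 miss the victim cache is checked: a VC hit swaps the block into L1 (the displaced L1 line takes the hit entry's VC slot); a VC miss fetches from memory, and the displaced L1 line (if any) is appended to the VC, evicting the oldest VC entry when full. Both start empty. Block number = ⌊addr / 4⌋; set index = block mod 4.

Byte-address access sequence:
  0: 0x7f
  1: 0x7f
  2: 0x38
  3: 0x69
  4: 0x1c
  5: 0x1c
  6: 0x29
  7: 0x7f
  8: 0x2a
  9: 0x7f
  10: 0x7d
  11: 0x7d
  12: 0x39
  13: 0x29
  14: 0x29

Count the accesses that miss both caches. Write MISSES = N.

0: 0x7f (blk 31, set 3) → MISS  vc=[]
1: 0x7f (blk 31, set 3) → L1-HIT  vc=[]
2: 0x38 (blk 14, set 2) → MISS  vc=[]
3: 0x69 (blk 26, set 2) → MISS  vc=[14]
4: 0x1c (blk 7, set 3) → MISS  vc=[14, 31]
5: 0x1c (blk 7, set 3) → L1-HIT  vc=[14, 31]
6: 0x29 (blk 10, set 2) → MISS  vc=[14, 31, 26]
7: 0x7f (blk 31, set 3) → VC-HIT  vc=[14, 7, 26]
8: 0x2a (blk 10, set 2) → L1-HIT  vc=[14, 7, 26]
9: 0x7f (blk 31, set 3) → L1-HIT  vc=[14, 7, 26]
10: 0x7d (blk 31, set 3) → L1-HIT  vc=[14, 7, 26]
11: 0x7d (blk 31, set 3) → L1-HIT  vc=[14, 7, 26]
12: 0x39 (blk 14, set 2) → VC-HIT  vc=[10, 7, 26]
13: 0x29 (blk 10, set 2) → VC-HIT  vc=[14, 7, 26]
14: 0x29 (blk 10, set 2) → L1-HIT  vc=[14, 7, 26]

MISSES = 5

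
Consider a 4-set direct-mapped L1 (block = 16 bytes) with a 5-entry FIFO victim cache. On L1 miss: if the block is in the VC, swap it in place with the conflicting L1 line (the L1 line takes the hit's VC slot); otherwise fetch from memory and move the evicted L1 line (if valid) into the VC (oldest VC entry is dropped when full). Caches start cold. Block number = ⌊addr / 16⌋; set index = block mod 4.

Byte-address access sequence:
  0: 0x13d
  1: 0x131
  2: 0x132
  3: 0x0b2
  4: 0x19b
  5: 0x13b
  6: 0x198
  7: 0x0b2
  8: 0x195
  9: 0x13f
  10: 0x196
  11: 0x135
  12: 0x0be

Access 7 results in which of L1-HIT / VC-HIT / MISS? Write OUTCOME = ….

OUTCOME = VC-HIT

#0 0x13d→b19/s3 MISS; vc=[]
#1 0x131→b19/s3 L1-HIT; vc=[]
#2 0x132→b19/s3 L1-HIT; vc=[]
#3 0xb2→b11/s3 MISS; vc=[19]
#4 0x19b→b25/s1 MISS; vc=[19]
#5 0x13b→b19/s3 VC-HIT; vc=[11]
#6 0x198→b25/s1 L1-HIT; vc=[11]
#7 0xb2→b11/s3 VC-HIT; vc=[19]
#8 0x195→b25/s1 L1-HIT; vc=[19]
#9 0x13f→b19/s3 VC-HIT; vc=[11]
#10 0x196→b25/s1 L1-HIT; vc=[11]
#11 0x135→b19/s3 L1-HIT; vc=[11]
#12 0xbe→b11/s3 VC-HIT; vc=[19]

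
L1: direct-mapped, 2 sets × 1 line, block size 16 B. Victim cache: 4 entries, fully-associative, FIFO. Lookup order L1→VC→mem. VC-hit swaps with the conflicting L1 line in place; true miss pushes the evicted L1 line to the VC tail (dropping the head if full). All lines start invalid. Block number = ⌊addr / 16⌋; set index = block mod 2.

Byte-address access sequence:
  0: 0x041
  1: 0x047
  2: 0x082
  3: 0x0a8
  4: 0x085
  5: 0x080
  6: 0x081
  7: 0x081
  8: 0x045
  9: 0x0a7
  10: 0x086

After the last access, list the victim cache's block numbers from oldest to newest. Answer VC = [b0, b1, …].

VC = [10, 4]

  [0] addr=0x41 blk=4 s=0: MISS | VC []
  [1] addr=0x47 blk=4 s=0: L1-HIT | VC []
  [2] addr=0x82 blk=8 s=0: MISS | VC [4]
  [3] addr=0xa8 blk=10 s=0: MISS | VC [4, 8]
  [4] addr=0x85 blk=8 s=0: VC-HIT | VC [4, 10]
  [5] addr=0x80 blk=8 s=0: L1-HIT | VC [4, 10]
  [6] addr=0x81 blk=8 s=0: L1-HIT | VC [4, 10]
  [7] addr=0x81 blk=8 s=0: L1-HIT | VC [4, 10]
  [8] addr=0x45 blk=4 s=0: VC-HIT | VC [8, 10]
  [9] addr=0xa7 blk=10 s=0: VC-HIT | VC [8, 4]
  [10] addr=0x86 blk=8 s=0: VC-HIT | VC [10, 4]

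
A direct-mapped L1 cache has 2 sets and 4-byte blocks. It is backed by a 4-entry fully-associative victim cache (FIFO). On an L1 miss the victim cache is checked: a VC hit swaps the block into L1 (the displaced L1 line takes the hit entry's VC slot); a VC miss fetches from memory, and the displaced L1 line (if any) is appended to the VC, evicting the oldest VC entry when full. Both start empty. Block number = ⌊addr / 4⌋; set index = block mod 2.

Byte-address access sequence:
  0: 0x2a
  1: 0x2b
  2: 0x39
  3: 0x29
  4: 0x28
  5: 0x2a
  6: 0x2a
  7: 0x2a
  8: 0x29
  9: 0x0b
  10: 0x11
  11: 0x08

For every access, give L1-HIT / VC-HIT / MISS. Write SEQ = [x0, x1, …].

SEQ = [MISS, L1-HIT, MISS, VC-HIT, L1-HIT, L1-HIT, L1-HIT, L1-HIT, L1-HIT, MISS, MISS, VC-HIT]

  [0] addr=0x2a blk=10 s=0: MISS | VC []
  [1] addr=0x2b blk=10 s=0: L1-HIT | VC []
  [2] addr=0x39 blk=14 s=0: MISS | VC [10]
  [3] addr=0x29 blk=10 s=0: VC-HIT | VC [14]
  [4] addr=0x28 blk=10 s=0: L1-HIT | VC [14]
  [5] addr=0x2a blk=10 s=0: L1-HIT | VC [14]
  [6] addr=0x2a blk=10 s=0: L1-HIT | VC [14]
  [7] addr=0x2a blk=10 s=0: L1-HIT | VC [14]
  [8] addr=0x29 blk=10 s=0: L1-HIT | VC [14]
  [9] addr=0xb blk=2 s=0: MISS | VC [14, 10]
  [10] addr=0x11 blk=4 s=0: MISS | VC [14, 10, 2]
  [11] addr=0x8 blk=2 s=0: VC-HIT | VC [14, 10, 4]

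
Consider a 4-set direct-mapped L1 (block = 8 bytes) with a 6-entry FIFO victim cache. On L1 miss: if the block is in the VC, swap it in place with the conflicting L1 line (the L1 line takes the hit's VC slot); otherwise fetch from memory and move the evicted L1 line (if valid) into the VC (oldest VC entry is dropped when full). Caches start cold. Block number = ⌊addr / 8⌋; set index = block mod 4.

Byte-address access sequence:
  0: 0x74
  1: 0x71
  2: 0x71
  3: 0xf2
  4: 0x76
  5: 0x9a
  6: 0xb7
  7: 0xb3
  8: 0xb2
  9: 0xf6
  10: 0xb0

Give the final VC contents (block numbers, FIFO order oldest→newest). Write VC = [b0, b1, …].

VC = [30, 14]

  [0] addr=0x74 blk=14 s=2: MISS | VC []
  [1] addr=0x71 blk=14 s=2: L1-HIT | VC []
  [2] addr=0x71 blk=14 s=2: L1-HIT | VC []
  [3] addr=0xf2 blk=30 s=2: MISS | VC [14]
  [4] addr=0x76 blk=14 s=2: VC-HIT | VC [30]
  [5] addr=0x9a blk=19 s=3: MISS | VC [30]
  [6] addr=0xb7 blk=22 s=2: MISS | VC [30, 14]
  [7] addr=0xb3 blk=22 s=2: L1-HIT | VC [30, 14]
  [8] addr=0xb2 blk=22 s=2: L1-HIT | VC [30, 14]
  [9] addr=0xf6 blk=30 s=2: VC-HIT | VC [22, 14]
  [10] addr=0xb0 blk=22 s=2: VC-HIT | VC [30, 14]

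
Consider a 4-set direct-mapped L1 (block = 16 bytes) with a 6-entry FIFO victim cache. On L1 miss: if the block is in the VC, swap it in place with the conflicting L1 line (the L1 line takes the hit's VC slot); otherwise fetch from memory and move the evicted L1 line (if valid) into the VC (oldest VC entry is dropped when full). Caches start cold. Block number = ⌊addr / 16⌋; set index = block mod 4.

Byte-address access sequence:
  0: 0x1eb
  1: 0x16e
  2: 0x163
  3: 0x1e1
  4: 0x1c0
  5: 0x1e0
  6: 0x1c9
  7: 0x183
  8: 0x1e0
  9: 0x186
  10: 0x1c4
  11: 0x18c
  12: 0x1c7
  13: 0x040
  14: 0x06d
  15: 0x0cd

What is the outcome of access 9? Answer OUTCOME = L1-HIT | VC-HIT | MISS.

0: 0x1eb (blk 30, set 2) → MISS  vc=[]
1: 0x16e (blk 22, set 2) → MISS  vc=[30]
2: 0x163 (blk 22, set 2) → L1-HIT  vc=[30]
3: 0x1e1 (blk 30, set 2) → VC-HIT  vc=[22]
4: 0x1c0 (blk 28, set 0) → MISS  vc=[22]
5: 0x1e0 (blk 30, set 2) → L1-HIT  vc=[22]
6: 0x1c9 (blk 28, set 0) → L1-HIT  vc=[22]
7: 0x183 (blk 24, set 0) → MISS  vc=[22, 28]
8: 0x1e0 (blk 30, set 2) → L1-HIT  vc=[22, 28]
9: 0x186 (blk 24, set 0) → L1-HIT  vc=[22, 28]
10: 0x1c4 (blk 28, set 0) → VC-HIT  vc=[22, 24]
11: 0x18c (blk 24, set 0) → VC-HIT  vc=[22, 28]
12: 0x1c7 (blk 28, set 0) → VC-HIT  vc=[22, 24]
13: 0x40 (blk 4, set 0) → MISS  vc=[22, 24, 28]
14: 0x6d (blk 6, set 2) → MISS  vc=[22, 24, 28, 30]
15: 0xcd (blk 12, set 0) → MISS  vc=[22, 24, 28, 30, 4]

OUTCOME = L1-HIT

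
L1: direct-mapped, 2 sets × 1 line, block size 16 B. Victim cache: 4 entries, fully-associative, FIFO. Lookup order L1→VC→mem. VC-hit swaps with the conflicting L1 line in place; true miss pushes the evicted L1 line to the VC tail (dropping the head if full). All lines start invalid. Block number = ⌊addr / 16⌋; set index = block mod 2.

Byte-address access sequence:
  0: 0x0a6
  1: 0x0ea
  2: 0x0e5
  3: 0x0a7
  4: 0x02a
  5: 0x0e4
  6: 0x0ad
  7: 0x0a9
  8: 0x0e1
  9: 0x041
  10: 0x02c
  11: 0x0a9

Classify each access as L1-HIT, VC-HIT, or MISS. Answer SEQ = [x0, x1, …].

  [0] addr=0xa6 blk=10 s=0: MISS | VC []
  [1] addr=0xea blk=14 s=0: MISS | VC [10]
  [2] addr=0xe5 blk=14 s=0: L1-HIT | VC [10]
  [3] addr=0xa7 blk=10 s=0: VC-HIT | VC [14]
  [4] addr=0x2a blk=2 s=0: MISS | VC [14, 10]
  [5] addr=0xe4 blk=14 s=0: VC-HIT | VC [2, 10]
  [6] addr=0xad blk=10 s=0: VC-HIT | VC [2, 14]
  [7] addr=0xa9 blk=10 s=0: L1-HIT | VC [2, 14]
  [8] addr=0xe1 blk=14 s=0: VC-HIT | VC [2, 10]
  [9] addr=0x41 blk=4 s=0: MISS | VC [2, 10, 14]
  [10] addr=0x2c blk=2 s=0: VC-HIT | VC [4, 10, 14]
  [11] addr=0xa9 blk=10 s=0: VC-HIT | VC [4, 2, 14]

SEQ = [MISS, MISS, L1-HIT, VC-HIT, MISS, VC-HIT, VC-HIT, L1-HIT, VC-HIT, MISS, VC-HIT, VC-HIT]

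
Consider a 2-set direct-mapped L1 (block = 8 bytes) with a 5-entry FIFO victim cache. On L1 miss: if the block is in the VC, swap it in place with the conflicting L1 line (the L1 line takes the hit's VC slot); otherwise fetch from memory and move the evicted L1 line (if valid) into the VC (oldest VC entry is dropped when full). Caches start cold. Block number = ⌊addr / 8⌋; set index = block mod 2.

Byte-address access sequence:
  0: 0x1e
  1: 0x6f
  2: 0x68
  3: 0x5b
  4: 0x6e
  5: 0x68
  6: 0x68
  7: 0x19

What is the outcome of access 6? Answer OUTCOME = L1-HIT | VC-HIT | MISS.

0: 0x1e (blk 3, set 1) → MISS  vc=[]
1: 0x6f (blk 13, set 1) → MISS  vc=[3]
2: 0x68 (blk 13, set 1) → L1-HIT  vc=[3]
3: 0x5b (blk 11, set 1) → MISS  vc=[3, 13]
4: 0x6e (blk 13, set 1) → VC-HIT  vc=[3, 11]
5: 0x68 (blk 13, set 1) → L1-HIT  vc=[3, 11]
6: 0x68 (blk 13, set 1) → L1-HIT  vc=[3, 11]
7: 0x19 (blk 3, set 1) → VC-HIT  vc=[13, 11]

OUTCOME = L1-HIT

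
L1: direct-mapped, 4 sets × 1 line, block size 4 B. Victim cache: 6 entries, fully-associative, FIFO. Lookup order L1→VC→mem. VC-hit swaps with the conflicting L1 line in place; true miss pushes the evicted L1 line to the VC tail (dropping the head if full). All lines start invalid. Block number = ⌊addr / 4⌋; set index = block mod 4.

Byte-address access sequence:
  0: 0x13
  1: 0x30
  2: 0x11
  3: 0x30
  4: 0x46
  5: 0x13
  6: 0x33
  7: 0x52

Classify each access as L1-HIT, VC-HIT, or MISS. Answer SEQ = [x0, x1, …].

SEQ = [MISS, MISS, VC-HIT, VC-HIT, MISS, VC-HIT, VC-HIT, MISS]

  [0] addr=0x13 blk=4 s=0: MISS | VC []
  [1] addr=0x30 blk=12 s=0: MISS | VC [4]
  [2] addr=0x11 blk=4 s=0: VC-HIT | VC [12]
  [3] addr=0x30 blk=12 s=0: VC-HIT | VC [4]
  [4] addr=0x46 blk=17 s=1: MISS | VC [4]
  [5] addr=0x13 blk=4 s=0: VC-HIT | VC [12]
  [6] addr=0x33 blk=12 s=0: VC-HIT | VC [4]
  [7] addr=0x52 blk=20 s=0: MISS | VC [4, 12]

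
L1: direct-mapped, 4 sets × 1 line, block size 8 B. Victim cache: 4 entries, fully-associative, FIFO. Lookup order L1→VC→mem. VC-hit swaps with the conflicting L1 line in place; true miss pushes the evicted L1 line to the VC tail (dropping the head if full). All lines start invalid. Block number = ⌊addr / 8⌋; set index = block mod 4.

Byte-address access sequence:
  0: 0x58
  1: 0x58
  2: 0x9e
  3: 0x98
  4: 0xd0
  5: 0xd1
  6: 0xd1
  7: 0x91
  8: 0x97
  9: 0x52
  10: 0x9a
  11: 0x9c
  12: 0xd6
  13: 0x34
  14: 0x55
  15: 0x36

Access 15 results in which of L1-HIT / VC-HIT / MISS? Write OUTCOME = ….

OUTCOME = VC-HIT

#0 0x58→b11/s3 MISS; vc=[]
#1 0x58→b11/s3 L1-HIT; vc=[]
#2 0x9e→b19/s3 MISS; vc=[11]
#3 0x98→b19/s3 L1-HIT; vc=[11]
#4 0xd0→b26/s2 MISS; vc=[11]
#5 0xd1→b26/s2 L1-HIT; vc=[11]
#6 0xd1→b26/s2 L1-HIT; vc=[11]
#7 0x91→b18/s2 MISS; vc=[11,26]
#8 0x97→b18/s2 L1-HIT; vc=[11,26]
#9 0x52→b10/s2 MISS; vc=[11,26,18]
#10 0x9a→b19/s3 L1-HIT; vc=[11,26,18]
#11 0x9c→b19/s3 L1-HIT; vc=[11,26,18]
#12 0xd6→b26/s2 VC-HIT; vc=[11,10,18]
#13 0x34→b6/s2 MISS; vc=[11,10,18,26]
#14 0x55→b10/s2 VC-HIT; vc=[11,6,18,26]
#15 0x36→b6/s2 VC-HIT; vc=[11,10,18,26]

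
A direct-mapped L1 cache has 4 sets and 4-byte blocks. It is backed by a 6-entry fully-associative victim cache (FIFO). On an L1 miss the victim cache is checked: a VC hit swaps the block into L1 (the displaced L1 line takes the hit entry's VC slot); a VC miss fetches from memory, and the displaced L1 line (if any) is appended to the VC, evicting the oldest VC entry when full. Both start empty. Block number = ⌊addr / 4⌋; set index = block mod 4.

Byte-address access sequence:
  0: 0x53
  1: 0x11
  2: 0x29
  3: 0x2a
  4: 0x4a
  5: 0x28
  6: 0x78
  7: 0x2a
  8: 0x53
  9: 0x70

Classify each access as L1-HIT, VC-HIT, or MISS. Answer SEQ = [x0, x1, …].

#0 0x53→b20/s0 MISS; vc=[]
#1 0x11→b4/s0 MISS; vc=[20]
#2 0x29→b10/s2 MISS; vc=[20]
#3 0x2a→b10/s2 L1-HIT; vc=[20]
#4 0x4a→b18/s2 MISS; vc=[20,10]
#5 0x28→b10/s2 VC-HIT; vc=[20,18]
#6 0x78→b30/s2 MISS; vc=[20,18,10]
#7 0x2a→b10/s2 VC-HIT; vc=[20,18,30]
#8 0x53→b20/s0 VC-HIT; vc=[4,18,30]
#9 0x70→b28/s0 MISS; vc=[4,18,30,20]

SEQ = [MISS, MISS, MISS, L1-HIT, MISS, VC-HIT, MISS, VC-HIT, VC-HIT, MISS]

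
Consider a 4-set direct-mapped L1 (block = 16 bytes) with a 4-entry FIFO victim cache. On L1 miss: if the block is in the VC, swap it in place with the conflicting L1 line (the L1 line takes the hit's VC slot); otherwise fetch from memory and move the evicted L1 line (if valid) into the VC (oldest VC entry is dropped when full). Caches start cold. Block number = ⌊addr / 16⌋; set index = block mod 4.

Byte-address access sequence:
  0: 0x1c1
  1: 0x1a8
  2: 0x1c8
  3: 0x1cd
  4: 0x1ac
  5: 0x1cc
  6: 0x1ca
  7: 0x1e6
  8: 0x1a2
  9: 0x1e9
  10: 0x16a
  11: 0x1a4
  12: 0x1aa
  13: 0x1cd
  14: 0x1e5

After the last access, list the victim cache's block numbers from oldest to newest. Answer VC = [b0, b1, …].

VC = [22, 26]

  [0] addr=0x1c1 blk=28 s=0: MISS | VC []
  [1] addr=0x1a8 blk=26 s=2: MISS | VC []
  [2] addr=0x1c8 blk=28 s=0: L1-HIT | VC []
  [3] addr=0x1cd blk=28 s=0: L1-HIT | VC []
  [4] addr=0x1ac blk=26 s=2: L1-HIT | VC []
  [5] addr=0x1cc blk=28 s=0: L1-HIT | VC []
  [6] addr=0x1ca blk=28 s=0: L1-HIT | VC []
  [7] addr=0x1e6 blk=30 s=2: MISS | VC [26]
  [8] addr=0x1a2 blk=26 s=2: VC-HIT | VC [30]
  [9] addr=0x1e9 blk=30 s=2: VC-HIT | VC [26]
  [10] addr=0x16a blk=22 s=2: MISS | VC [26, 30]
  [11] addr=0x1a4 blk=26 s=2: VC-HIT | VC [22, 30]
  [12] addr=0x1aa blk=26 s=2: L1-HIT | VC [22, 30]
  [13] addr=0x1cd blk=28 s=0: L1-HIT | VC [22, 30]
  [14] addr=0x1e5 blk=30 s=2: VC-HIT | VC [22, 26]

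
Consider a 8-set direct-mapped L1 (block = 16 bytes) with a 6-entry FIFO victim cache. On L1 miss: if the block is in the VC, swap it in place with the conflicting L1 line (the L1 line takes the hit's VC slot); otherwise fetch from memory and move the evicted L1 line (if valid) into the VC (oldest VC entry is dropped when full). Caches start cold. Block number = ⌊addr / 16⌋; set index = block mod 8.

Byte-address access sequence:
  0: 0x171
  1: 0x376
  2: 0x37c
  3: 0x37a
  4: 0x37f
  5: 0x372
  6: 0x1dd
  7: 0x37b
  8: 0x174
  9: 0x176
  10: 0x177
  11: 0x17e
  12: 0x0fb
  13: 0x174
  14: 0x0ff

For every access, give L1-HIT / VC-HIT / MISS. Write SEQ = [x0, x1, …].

#0 0x171→b23/s7 MISS; vc=[]
#1 0x376→b55/s7 MISS; vc=[23]
#2 0x37c→b55/s7 L1-HIT; vc=[23]
#3 0x37a→b55/s7 L1-HIT; vc=[23]
#4 0x37f→b55/s7 L1-HIT; vc=[23]
#5 0x372→b55/s7 L1-HIT; vc=[23]
#6 0x1dd→b29/s5 MISS; vc=[23]
#7 0x37b→b55/s7 L1-HIT; vc=[23]
#8 0x174→b23/s7 VC-HIT; vc=[55]
#9 0x176→b23/s7 L1-HIT; vc=[55]
#10 0x177→b23/s7 L1-HIT; vc=[55]
#11 0x17e→b23/s7 L1-HIT; vc=[55]
#12 0xfb→b15/s7 MISS; vc=[55,23]
#13 0x174→b23/s7 VC-HIT; vc=[55,15]
#14 0xff→b15/s7 VC-HIT; vc=[55,23]

SEQ = [MISS, MISS, L1-HIT, L1-HIT, L1-HIT, L1-HIT, MISS, L1-HIT, VC-HIT, L1-HIT, L1-HIT, L1-HIT, MISS, VC-HIT, VC-HIT]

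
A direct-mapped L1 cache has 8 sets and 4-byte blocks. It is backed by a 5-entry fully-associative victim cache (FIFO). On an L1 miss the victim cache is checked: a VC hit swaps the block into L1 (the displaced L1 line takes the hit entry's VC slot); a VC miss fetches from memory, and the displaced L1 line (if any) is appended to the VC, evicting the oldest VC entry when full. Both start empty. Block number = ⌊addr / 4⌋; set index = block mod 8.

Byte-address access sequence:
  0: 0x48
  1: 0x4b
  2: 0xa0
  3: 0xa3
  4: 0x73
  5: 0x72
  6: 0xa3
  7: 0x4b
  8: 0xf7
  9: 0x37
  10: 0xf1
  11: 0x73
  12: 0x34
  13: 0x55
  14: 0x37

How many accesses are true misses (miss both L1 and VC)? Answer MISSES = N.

0: 0x48 (blk 18, set 2) → MISS  vc=[]
1: 0x4b (blk 18, set 2) → L1-HIT  vc=[]
2: 0xa0 (blk 40, set 0) → MISS  vc=[]
3: 0xa3 (blk 40, set 0) → L1-HIT  vc=[]
4: 0x73 (blk 28, set 4) → MISS  vc=[]
5: 0x72 (blk 28, set 4) → L1-HIT  vc=[]
6: 0xa3 (blk 40, set 0) → L1-HIT  vc=[]
7: 0x4b (blk 18, set 2) → L1-HIT  vc=[]
8: 0xf7 (blk 61, set 5) → MISS  vc=[]
9: 0x37 (blk 13, set 5) → MISS  vc=[61]
10: 0xf1 (blk 60, set 4) → MISS  vc=[61, 28]
11: 0x73 (blk 28, set 4) → VC-HIT  vc=[61, 60]
12: 0x34 (blk 13, set 5) → L1-HIT  vc=[61, 60]
13: 0x55 (blk 21, set 5) → MISS  vc=[61, 60, 13]
14: 0x37 (blk 13, set 5) → VC-HIT  vc=[61, 60, 21]

MISSES = 7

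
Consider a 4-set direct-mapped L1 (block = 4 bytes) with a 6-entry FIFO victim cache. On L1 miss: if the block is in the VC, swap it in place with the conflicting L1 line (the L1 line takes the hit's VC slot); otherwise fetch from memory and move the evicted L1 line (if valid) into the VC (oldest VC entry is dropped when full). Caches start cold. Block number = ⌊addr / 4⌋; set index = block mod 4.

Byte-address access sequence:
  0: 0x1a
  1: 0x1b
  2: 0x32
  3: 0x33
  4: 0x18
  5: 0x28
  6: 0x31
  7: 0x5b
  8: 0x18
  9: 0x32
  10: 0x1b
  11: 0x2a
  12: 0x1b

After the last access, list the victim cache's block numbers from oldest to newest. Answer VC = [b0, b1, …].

  [0] addr=0x1a blk=6 s=2: MISS | VC []
  [1] addr=0x1b blk=6 s=2: L1-HIT | VC []
  [2] addr=0x32 blk=12 s=0: MISS | VC []
  [3] addr=0x33 blk=12 s=0: L1-HIT | VC []
  [4] addr=0x18 blk=6 s=2: L1-HIT | VC []
  [5] addr=0x28 blk=10 s=2: MISS | VC [6]
  [6] addr=0x31 blk=12 s=0: L1-HIT | VC [6]
  [7] addr=0x5b blk=22 s=2: MISS | VC [6, 10]
  [8] addr=0x18 blk=6 s=2: VC-HIT | VC [22, 10]
  [9] addr=0x32 blk=12 s=0: L1-HIT | VC [22, 10]
  [10] addr=0x1b blk=6 s=2: L1-HIT | VC [22, 10]
  [11] addr=0x2a blk=10 s=2: VC-HIT | VC [22, 6]
  [12] addr=0x1b blk=6 s=2: VC-HIT | VC [22, 10]

VC = [22, 10]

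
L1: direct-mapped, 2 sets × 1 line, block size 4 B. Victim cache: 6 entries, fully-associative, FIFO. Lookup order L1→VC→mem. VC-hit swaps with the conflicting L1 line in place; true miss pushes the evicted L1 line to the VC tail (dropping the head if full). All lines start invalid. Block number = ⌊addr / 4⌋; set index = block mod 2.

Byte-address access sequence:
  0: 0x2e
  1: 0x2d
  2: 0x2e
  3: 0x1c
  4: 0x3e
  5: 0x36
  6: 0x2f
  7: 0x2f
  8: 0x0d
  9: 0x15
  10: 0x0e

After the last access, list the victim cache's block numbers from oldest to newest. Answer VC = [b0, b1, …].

VC = [13, 7, 15, 11, 5]

  [0] addr=0x2e blk=11 s=1: MISS | VC []
  [1] addr=0x2d blk=11 s=1: L1-HIT | VC []
  [2] addr=0x2e blk=11 s=1: L1-HIT | VC []
  [3] addr=0x1c blk=7 s=1: MISS | VC [11]
  [4] addr=0x3e blk=15 s=1: MISS | VC [11, 7]
  [5] addr=0x36 blk=13 s=1: MISS | VC [11, 7, 15]
  [6] addr=0x2f blk=11 s=1: VC-HIT | VC [13, 7, 15]
  [7] addr=0x2f blk=11 s=1: L1-HIT | VC [13, 7, 15]
  [8] addr=0xd blk=3 s=1: MISS | VC [13, 7, 15, 11]
  [9] addr=0x15 blk=5 s=1: MISS | VC [13, 7, 15, 11, 3]
  [10] addr=0xe blk=3 s=1: VC-HIT | VC [13, 7, 15, 11, 5]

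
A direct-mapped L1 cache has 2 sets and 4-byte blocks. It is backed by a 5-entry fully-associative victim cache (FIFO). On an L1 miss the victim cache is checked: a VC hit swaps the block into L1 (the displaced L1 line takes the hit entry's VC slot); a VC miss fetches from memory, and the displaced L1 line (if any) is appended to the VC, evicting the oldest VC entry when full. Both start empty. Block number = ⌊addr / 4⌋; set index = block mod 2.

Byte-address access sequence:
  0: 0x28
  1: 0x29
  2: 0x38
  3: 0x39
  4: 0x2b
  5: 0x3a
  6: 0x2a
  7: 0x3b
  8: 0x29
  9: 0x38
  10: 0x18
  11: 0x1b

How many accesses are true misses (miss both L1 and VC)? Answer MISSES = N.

MISSES = 3

  [0] addr=0x28 blk=10 s=0: MISS | VC []
  [1] addr=0x29 blk=10 s=0: L1-HIT | VC []
  [2] addr=0x38 blk=14 s=0: MISS | VC [10]
  [3] addr=0x39 blk=14 s=0: L1-HIT | VC [10]
  [4] addr=0x2b blk=10 s=0: VC-HIT | VC [14]
  [5] addr=0x3a blk=14 s=0: VC-HIT | VC [10]
  [6] addr=0x2a blk=10 s=0: VC-HIT | VC [14]
  [7] addr=0x3b blk=14 s=0: VC-HIT | VC [10]
  [8] addr=0x29 blk=10 s=0: VC-HIT | VC [14]
  [9] addr=0x38 blk=14 s=0: VC-HIT | VC [10]
  [10] addr=0x18 blk=6 s=0: MISS | VC [10, 14]
  [11] addr=0x1b blk=6 s=0: L1-HIT | VC [10, 14]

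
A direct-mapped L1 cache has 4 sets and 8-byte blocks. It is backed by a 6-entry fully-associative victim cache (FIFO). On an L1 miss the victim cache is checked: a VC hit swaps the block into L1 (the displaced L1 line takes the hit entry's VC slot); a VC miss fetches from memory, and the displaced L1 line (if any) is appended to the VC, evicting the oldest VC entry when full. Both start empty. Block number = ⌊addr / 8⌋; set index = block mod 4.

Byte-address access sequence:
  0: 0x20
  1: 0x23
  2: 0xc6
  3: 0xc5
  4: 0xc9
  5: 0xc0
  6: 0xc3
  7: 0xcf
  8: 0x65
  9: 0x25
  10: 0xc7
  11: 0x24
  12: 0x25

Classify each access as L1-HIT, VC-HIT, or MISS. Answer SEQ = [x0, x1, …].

#0 0x20→b4/s0 MISS; vc=[]
#1 0x23→b4/s0 L1-HIT; vc=[]
#2 0xc6→b24/s0 MISS; vc=[4]
#3 0xc5→b24/s0 L1-HIT; vc=[4]
#4 0xc9→b25/s1 MISS; vc=[4]
#5 0xc0→b24/s0 L1-HIT; vc=[4]
#6 0xc3→b24/s0 L1-HIT; vc=[4]
#7 0xcf→b25/s1 L1-HIT; vc=[4]
#8 0x65→b12/s0 MISS; vc=[4,24]
#9 0x25→b4/s0 VC-HIT; vc=[12,24]
#10 0xc7→b24/s0 VC-HIT; vc=[12,4]
#11 0x24→b4/s0 VC-HIT; vc=[12,24]
#12 0x25→b4/s0 L1-HIT; vc=[12,24]

SEQ = [MISS, L1-HIT, MISS, L1-HIT, MISS, L1-HIT, L1-HIT, L1-HIT, MISS, VC-HIT, VC-HIT, VC-HIT, L1-HIT]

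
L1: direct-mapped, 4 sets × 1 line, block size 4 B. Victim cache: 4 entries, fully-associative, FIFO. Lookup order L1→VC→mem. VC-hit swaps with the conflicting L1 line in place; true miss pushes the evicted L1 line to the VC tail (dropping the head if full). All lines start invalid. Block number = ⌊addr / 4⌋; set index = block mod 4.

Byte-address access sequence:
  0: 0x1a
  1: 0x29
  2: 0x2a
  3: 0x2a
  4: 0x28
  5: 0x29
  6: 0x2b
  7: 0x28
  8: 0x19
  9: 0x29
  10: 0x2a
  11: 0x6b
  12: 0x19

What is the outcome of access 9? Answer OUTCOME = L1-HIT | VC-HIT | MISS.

  [0] addr=0x1a blk=6 s=2: MISS | VC []
  [1] addr=0x29 blk=10 s=2: MISS | VC [6]
  [2] addr=0x2a blk=10 s=2: L1-HIT | VC [6]
  [3] addr=0x2a blk=10 s=2: L1-HIT | VC [6]
  [4] addr=0x28 blk=10 s=2: L1-HIT | VC [6]
  [5] addr=0x29 blk=10 s=2: L1-HIT | VC [6]
  [6] addr=0x2b blk=10 s=2: L1-HIT | VC [6]
  [7] addr=0x28 blk=10 s=2: L1-HIT | VC [6]
  [8] addr=0x19 blk=6 s=2: VC-HIT | VC [10]
  [9] addr=0x29 blk=10 s=2: VC-HIT | VC [6]
  [10] addr=0x2a blk=10 s=2: L1-HIT | VC [6]
  [11] addr=0x6b blk=26 s=2: MISS | VC [6, 10]
  [12] addr=0x19 blk=6 s=2: VC-HIT | VC [26, 10]

OUTCOME = VC-HIT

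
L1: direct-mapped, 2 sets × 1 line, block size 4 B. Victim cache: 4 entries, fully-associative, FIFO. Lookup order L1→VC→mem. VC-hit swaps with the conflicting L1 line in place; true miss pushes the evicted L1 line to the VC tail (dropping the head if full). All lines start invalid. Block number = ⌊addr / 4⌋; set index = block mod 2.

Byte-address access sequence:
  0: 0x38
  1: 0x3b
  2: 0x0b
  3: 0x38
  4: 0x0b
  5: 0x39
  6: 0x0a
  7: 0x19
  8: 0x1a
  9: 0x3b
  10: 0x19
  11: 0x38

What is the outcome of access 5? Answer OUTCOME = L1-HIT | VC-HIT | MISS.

  [0] addr=0x38 blk=14 s=0: MISS | VC []
  [1] addr=0x3b blk=14 s=0: L1-HIT | VC []
  [2] addr=0xb blk=2 s=0: MISS | VC [14]
  [3] addr=0x38 blk=14 s=0: VC-HIT | VC [2]
  [4] addr=0xb blk=2 s=0: VC-HIT | VC [14]
  [5] addr=0x39 blk=14 s=0: VC-HIT | VC [2]
  [6] addr=0xa blk=2 s=0: VC-HIT | VC [14]
  [7] addr=0x19 blk=6 s=0: MISS | VC [14, 2]
  [8] addr=0x1a blk=6 s=0: L1-HIT | VC [14, 2]
  [9] addr=0x3b blk=14 s=0: VC-HIT | VC [6, 2]
  [10] addr=0x19 blk=6 s=0: VC-HIT | VC [14, 2]
  [11] addr=0x38 blk=14 s=0: VC-HIT | VC [6, 2]

OUTCOME = VC-HIT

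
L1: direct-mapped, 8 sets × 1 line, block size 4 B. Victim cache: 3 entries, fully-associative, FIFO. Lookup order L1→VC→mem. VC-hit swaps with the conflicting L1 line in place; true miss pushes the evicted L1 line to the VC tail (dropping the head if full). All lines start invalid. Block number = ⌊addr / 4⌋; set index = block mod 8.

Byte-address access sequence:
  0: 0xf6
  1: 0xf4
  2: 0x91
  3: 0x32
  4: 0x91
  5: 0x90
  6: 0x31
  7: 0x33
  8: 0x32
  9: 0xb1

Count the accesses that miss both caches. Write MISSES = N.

  [0] addr=0xf6 blk=61 s=5: MISS | VC []
  [1] addr=0xf4 blk=61 s=5: L1-HIT | VC []
  [2] addr=0x91 blk=36 s=4: MISS | VC []
  [3] addr=0x32 blk=12 s=4: MISS | VC [36]
  [4] addr=0x91 blk=36 s=4: VC-HIT | VC [12]
  [5] addr=0x90 blk=36 s=4: L1-HIT | VC [12]
  [6] addr=0x31 blk=12 s=4: VC-HIT | VC [36]
  [7] addr=0x33 blk=12 s=4: L1-HIT | VC [36]
  [8] addr=0x32 blk=12 s=4: L1-HIT | VC [36]
  [9] addr=0xb1 blk=44 s=4: MISS | VC [36, 12]

MISSES = 4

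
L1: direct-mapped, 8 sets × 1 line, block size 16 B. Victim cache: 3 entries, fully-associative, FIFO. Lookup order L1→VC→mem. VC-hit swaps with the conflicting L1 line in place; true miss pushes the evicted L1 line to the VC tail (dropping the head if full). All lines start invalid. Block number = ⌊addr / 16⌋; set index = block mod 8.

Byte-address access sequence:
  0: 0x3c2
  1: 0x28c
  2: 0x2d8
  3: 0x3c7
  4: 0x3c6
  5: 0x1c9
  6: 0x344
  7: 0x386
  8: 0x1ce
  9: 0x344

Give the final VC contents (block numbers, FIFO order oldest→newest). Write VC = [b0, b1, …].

  [0] addr=0x3c2 blk=60 s=4: MISS | VC []
  [1] addr=0x28c blk=40 s=0: MISS | VC []
  [2] addr=0x2d8 blk=45 s=5: MISS | VC []
  [3] addr=0x3c7 blk=60 s=4: L1-HIT | VC []
  [4] addr=0x3c6 blk=60 s=4: L1-HIT | VC []
  [5] addr=0x1c9 blk=28 s=4: MISS | VC [60]
  [6] addr=0x344 blk=52 s=4: MISS | VC [60, 28]
  [7] addr=0x386 blk=56 s=0: MISS | VC [60, 28, 40]
  [8] addr=0x1ce blk=28 s=4: VC-HIT | VC [60, 52, 40]
  [9] addr=0x344 blk=52 s=4: VC-HIT | VC [60, 28, 40]

VC = [60, 28, 40]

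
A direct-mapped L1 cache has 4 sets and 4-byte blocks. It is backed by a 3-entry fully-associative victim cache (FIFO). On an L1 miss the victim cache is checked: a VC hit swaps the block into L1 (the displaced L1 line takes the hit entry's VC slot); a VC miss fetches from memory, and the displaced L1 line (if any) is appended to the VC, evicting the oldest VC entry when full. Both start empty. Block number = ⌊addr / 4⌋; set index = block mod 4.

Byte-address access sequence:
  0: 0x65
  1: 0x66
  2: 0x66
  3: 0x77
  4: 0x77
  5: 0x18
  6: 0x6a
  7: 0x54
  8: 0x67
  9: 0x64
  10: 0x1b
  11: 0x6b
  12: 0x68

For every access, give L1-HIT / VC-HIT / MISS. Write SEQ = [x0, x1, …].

SEQ = [MISS, L1-HIT, L1-HIT, MISS, L1-HIT, MISS, MISS, MISS, VC-HIT, L1-HIT, VC-HIT, VC-HIT, L1-HIT]

#0 0x65→b25/s1 MISS; vc=[]
#1 0x66→b25/s1 L1-HIT; vc=[]
#2 0x66→b25/s1 L1-HIT; vc=[]
#3 0x77→b29/s1 MISS; vc=[25]
#4 0x77→b29/s1 L1-HIT; vc=[25]
#5 0x18→b6/s2 MISS; vc=[25]
#6 0x6a→b26/s2 MISS; vc=[25,6]
#7 0x54→b21/s1 MISS; vc=[25,6,29]
#8 0x67→b25/s1 VC-HIT; vc=[21,6,29]
#9 0x64→b25/s1 L1-HIT; vc=[21,6,29]
#10 0x1b→b6/s2 VC-HIT; vc=[21,26,29]
#11 0x6b→b26/s2 VC-HIT; vc=[21,6,29]
#12 0x68→b26/s2 L1-HIT; vc=[21,6,29]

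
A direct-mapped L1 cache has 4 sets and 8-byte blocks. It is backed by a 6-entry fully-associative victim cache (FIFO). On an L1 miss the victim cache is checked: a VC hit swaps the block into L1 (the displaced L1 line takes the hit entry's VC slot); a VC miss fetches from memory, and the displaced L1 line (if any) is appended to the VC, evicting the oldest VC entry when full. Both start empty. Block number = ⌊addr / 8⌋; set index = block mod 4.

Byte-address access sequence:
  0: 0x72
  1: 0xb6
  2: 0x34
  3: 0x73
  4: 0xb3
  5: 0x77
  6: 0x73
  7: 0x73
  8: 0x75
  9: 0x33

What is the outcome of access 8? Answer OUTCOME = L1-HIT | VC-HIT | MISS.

  [0] addr=0x72 blk=14 s=2: MISS | VC []
  [1] addr=0xb6 blk=22 s=2: MISS | VC [14]
  [2] addr=0x34 blk=6 s=2: MISS | VC [14, 22]
  [3] addr=0x73 blk=14 s=2: VC-HIT | VC [6, 22]
  [4] addr=0xb3 blk=22 s=2: VC-HIT | VC [6, 14]
  [5] addr=0x77 blk=14 s=2: VC-HIT | VC [6, 22]
  [6] addr=0x73 blk=14 s=2: L1-HIT | VC [6, 22]
  [7] addr=0x73 blk=14 s=2: L1-HIT | VC [6, 22]
  [8] addr=0x75 blk=14 s=2: L1-HIT | VC [6, 22]
  [9] addr=0x33 blk=6 s=2: VC-HIT | VC [14, 22]

OUTCOME = L1-HIT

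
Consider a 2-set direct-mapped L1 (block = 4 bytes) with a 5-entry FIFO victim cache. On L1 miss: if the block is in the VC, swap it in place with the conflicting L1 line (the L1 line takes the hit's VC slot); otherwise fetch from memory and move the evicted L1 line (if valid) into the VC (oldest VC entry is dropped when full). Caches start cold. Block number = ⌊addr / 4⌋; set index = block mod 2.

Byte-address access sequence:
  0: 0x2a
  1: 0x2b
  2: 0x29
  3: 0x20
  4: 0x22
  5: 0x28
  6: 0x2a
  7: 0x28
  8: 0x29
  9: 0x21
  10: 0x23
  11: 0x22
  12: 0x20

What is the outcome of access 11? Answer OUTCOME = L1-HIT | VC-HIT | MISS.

OUTCOME = L1-HIT

0: 0x2a (blk 10, set 0) → MISS  vc=[]
1: 0x2b (blk 10, set 0) → L1-HIT  vc=[]
2: 0x29 (blk 10, set 0) → L1-HIT  vc=[]
3: 0x20 (blk 8, set 0) → MISS  vc=[10]
4: 0x22 (blk 8, set 0) → L1-HIT  vc=[10]
5: 0x28 (blk 10, set 0) → VC-HIT  vc=[8]
6: 0x2a (blk 10, set 0) → L1-HIT  vc=[8]
7: 0x28 (blk 10, set 0) → L1-HIT  vc=[8]
8: 0x29 (blk 10, set 0) → L1-HIT  vc=[8]
9: 0x21 (blk 8, set 0) → VC-HIT  vc=[10]
10: 0x23 (blk 8, set 0) → L1-HIT  vc=[10]
11: 0x22 (blk 8, set 0) → L1-HIT  vc=[10]
12: 0x20 (blk 8, set 0) → L1-HIT  vc=[10]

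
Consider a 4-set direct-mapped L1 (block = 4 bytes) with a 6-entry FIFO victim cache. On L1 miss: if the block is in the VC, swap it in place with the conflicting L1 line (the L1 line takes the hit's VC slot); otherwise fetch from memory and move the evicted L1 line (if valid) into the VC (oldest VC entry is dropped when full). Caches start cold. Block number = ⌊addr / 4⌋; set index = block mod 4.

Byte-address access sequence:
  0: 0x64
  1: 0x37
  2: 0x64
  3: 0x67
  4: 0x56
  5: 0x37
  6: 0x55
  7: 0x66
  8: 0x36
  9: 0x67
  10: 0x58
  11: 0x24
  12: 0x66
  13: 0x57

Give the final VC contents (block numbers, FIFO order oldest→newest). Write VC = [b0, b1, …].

VC = [13, 25, 9]

  [0] addr=0x64 blk=25 s=1: MISS | VC []
  [1] addr=0x37 blk=13 s=1: MISS | VC [25]
  [2] addr=0x64 blk=25 s=1: VC-HIT | VC [13]
  [3] addr=0x67 blk=25 s=1: L1-HIT | VC [13]
  [4] addr=0x56 blk=21 s=1: MISS | VC [13, 25]
  [5] addr=0x37 blk=13 s=1: VC-HIT | VC [21, 25]
  [6] addr=0x55 blk=21 s=1: VC-HIT | VC [13, 25]
  [7] addr=0x66 blk=25 s=1: VC-HIT | VC [13, 21]
  [8] addr=0x36 blk=13 s=1: VC-HIT | VC [25, 21]
  [9] addr=0x67 blk=25 s=1: VC-HIT | VC [13, 21]
  [10] addr=0x58 blk=22 s=2: MISS | VC [13, 21]
  [11] addr=0x24 blk=9 s=1: MISS | VC [13, 21, 25]
  [12] addr=0x66 blk=25 s=1: VC-HIT | VC [13, 21, 9]
  [13] addr=0x57 blk=21 s=1: VC-HIT | VC [13, 25, 9]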